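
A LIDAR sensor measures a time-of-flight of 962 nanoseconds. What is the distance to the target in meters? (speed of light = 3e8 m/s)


tof = 962 ns = 9.62e-07 s
dist = c * tof / 2
= 3e8 * 9.62e-07 / 2
= 144.3 m


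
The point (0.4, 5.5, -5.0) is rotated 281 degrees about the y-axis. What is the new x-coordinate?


Rotation about y-axis: x' = x*cos(theta) + z*sin(theta)
= 0.4 * 0.1908 + -5.0 * -0.9816
= 4.9845


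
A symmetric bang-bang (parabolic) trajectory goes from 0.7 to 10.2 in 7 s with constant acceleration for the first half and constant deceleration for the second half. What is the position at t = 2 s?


Symmetric rest-to-rest: each phase covers (pf-p0)/2 in time T/2. 0.5*a*(T/2)^2 = (pf-p0)/2 => a = 4*(pf-p0)/T^2
a = 4*(10.2-0.7)/7^2 = 0.7755
t = 2 is in the acceleration phase (t <= T/2).
p = p0 + 0.5*a*t^2 = 0.7 + 0.5*0.7755*2^2
= 2.251


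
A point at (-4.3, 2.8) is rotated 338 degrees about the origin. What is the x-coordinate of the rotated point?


x' = x*cos(theta) - y*sin(theta)
cos(338 deg) = 0.9272, sin(338 deg) = -0.3746
x' = -4.3 * 0.9272 - 2.8 * -0.3746
= -3.9869 - -1.0489
= -2.938


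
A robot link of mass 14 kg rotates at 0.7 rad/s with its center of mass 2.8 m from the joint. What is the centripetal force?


F = m * omega^2 * r
= 14 * 0.7^2 * 2.8
= 14 * 0.49 * 2.8
= 19.208 N


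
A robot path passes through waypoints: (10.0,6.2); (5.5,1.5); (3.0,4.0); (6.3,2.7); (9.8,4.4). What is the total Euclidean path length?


Segment lengths:
  seg1 = sqrt((-4.5)^2 + (-4.7)^2) = 6.5069
  seg2 = sqrt((-2.5)^2 + (2.5)^2) = 3.5355
  seg3 = sqrt((3.3)^2 + (-1.3)^2) = 3.5468
  seg4 = sqrt((3.5)^2 + (1.7)^2) = 3.891
Total = 17.4803


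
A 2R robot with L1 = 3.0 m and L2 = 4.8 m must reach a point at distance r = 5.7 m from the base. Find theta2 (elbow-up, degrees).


cos(theta2) = (r^2 - L1^2 - L2^2) / (2*L1*L2)
cos(theta2) = (32.49 - 9.0 - 23.04) / 28.8
cos(theta2) = 0.015625
theta2 = 89.1047 degrees


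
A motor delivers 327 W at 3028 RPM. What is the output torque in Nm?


omega = 3028 * 2*pi/60 = 317.0914 rad/s
tau = P / omega = 327 / 317.0914
= 1.0312 Nm


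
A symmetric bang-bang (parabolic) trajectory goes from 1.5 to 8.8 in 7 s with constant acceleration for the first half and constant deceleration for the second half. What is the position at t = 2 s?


Symmetric rest-to-rest: each phase covers (pf-p0)/2 in time T/2. 0.5*a*(T/2)^2 = (pf-p0)/2 => a = 4*(pf-p0)/T^2
a = 4*(8.8-1.5)/7^2 = 0.5959
t = 2 is in the acceleration phase (t <= T/2).
p = p0 + 0.5*a*t^2 = 1.5 + 0.5*0.5959*2^2
= 2.6918


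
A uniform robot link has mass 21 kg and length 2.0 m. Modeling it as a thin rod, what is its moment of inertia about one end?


I = (1/3) * m * L^2
= (1/3) * 21 * 2.0^2
= 0.333333 * 21 * 4.0
= 28.0 kg*m^2


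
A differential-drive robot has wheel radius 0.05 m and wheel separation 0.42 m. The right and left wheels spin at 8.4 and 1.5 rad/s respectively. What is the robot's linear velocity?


vR = r*wR = 0.05*8.4 = 0.42 m/s
vL = r*wL = 0.05*1.5 = 0.075 m/s
v = (vR+vL)/2 = 0.2475 m/s
omega = (vR-vL)/L = 0.8214 rad/s
linear velocity = 0.2475 m/s


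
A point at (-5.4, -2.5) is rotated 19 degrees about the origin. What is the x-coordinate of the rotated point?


x' = x*cos(theta) - y*sin(theta)
cos(19 deg) = 0.9455, sin(19 deg) = 0.3256
x' = -5.4 * 0.9455 - -2.5 * 0.3256
= -5.1058 - -0.8139
= -4.2919


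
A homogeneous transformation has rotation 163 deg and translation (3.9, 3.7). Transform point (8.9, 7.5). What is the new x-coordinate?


x' = cos(theta)*px - sin(theta)*py + tx
= -0.9563*8.9 - 0.2924*7.5 + 3.9
= -6.8039


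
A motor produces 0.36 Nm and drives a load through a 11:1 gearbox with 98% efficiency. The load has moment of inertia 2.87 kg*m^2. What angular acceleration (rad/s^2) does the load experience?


tau_out = tau_motor * N * eta
= 0.36 * 11 * 0.98 = 3.8808 Nm
alpha = tau_out / I = 3.8808 / 2.87
= 1.3522 rad/s^2


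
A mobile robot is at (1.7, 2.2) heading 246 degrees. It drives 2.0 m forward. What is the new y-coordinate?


y_new = y0 + d*sin(theta)
= 2.2 + 2.0*sin(246)
= 2.2 + -1.8271
= 0.3729


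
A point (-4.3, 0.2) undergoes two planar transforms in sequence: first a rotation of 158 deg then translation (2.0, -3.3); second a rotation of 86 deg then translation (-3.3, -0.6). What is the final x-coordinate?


After transform 1:
x1 = cos(158)*-4.3 - sin(158)*0.2 + 2.0 = 5.912
y1 = sin(158)*-4.3 + cos(158)*0.2 + -3.3 = -5.0962
After transform 2:
x2 = cos(86)*5.912 - sin(86)*-5.0962 + -3.3
= 2.1962


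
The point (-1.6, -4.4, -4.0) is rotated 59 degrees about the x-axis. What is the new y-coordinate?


Rotation about x-axis: y' = y*cos(theta) - z*sin(theta)
= -4.4 * 0.515 - -4.0 * 0.8572
= 1.1625


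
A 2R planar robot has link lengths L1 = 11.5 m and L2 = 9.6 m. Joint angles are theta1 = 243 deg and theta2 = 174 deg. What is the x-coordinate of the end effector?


Convert angles to radians: theta1 = 4.2412, theta2 = 3.0369
x = L1*cos(theta1) + L2*cos(theta1+theta2)
x = -5.2209 + 5.2285
x = 0.0076


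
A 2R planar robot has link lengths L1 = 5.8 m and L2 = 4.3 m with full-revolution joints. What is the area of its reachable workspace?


r_max = L1 + L2 = 10.1 m
r_min = |L1 - L2| = 1.5 m
Area = pi*(r_max^2 - r_min^2)
= pi*(102.01 - 2.25)
= pi * 99.76
= 313.4053 m^2


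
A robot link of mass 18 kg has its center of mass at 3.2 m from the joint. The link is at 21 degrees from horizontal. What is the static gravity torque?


tau = m*g*L*cos(angle)
= 18 * 9.81 * 3.2 * cos(21 deg)
= 18 * 9.81 * 3.2 * 0.9336
= 527.5252 Nm


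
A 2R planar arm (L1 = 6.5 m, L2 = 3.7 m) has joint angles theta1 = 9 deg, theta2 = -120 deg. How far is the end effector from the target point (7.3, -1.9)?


End effector via forward kinematics:
x = L1*cos(t1) + L2*cos(t1+t2) = 5.094
y = L1*sin(t1) + L2*sin(t1+t2) = -2.4374
Distance to target:
d = sqrt((7.3 - 5.094)^2 + (-1.9 - -2.4374)^2)
= sqrt(4.8664 + 0.2888)
= 2.2705 m


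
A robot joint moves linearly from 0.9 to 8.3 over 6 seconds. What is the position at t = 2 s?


s = t/T = 2/6 = 0.3333
p(t) = p0 + (pf-p0)*s
= 0.9 + (8.3 - 0.9) * 0.3333
= 3.3667


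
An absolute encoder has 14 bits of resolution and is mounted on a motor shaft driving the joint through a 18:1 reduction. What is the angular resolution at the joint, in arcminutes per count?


counts = 2^14 = 16384
effective counts at joint = 16384 * 18 = 294912
resolution = 360*60 / 294912
= 0.0732 arcmin/count


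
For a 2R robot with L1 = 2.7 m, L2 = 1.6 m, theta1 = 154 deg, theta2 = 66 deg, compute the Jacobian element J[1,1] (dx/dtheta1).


J[1,1] = -L1*sin(t1) - L2*sin(t1+t2)
= -2.7*sin(154) - 1.6*sin(220)
= -0.1551


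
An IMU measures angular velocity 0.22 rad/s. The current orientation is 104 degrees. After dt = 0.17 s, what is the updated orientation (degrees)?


delta_theta = w * dt = 0.22 * 0.17 = 0.0374 rad
= 2.1429 deg
theta_new = 104 + 2.1429 = 106.1429 deg


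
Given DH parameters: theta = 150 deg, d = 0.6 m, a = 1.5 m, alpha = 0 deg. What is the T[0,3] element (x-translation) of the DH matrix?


T[0,3] = a * cos(theta)
= 1.5 * cos(150 deg)
= 1.5 * -0.866
= -1.299


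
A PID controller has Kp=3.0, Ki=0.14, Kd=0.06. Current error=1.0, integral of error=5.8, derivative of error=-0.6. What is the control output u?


u = Kp*e + Ki*int(e) + Kd*de/dt
= 3.0*1.0 + 0.14*5.8 + 0.06*(-0.6)
= 3.0 + 0.812 + -0.036
= 3.776


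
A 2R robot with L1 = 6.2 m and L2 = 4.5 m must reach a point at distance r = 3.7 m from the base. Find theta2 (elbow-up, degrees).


cos(theta2) = (r^2 - L1^2 - L2^2) / (2*L1*L2)
cos(theta2) = (13.69 - 38.44 - 20.25) / 55.8
cos(theta2) = -0.806452
theta2 = 143.7507 degrees


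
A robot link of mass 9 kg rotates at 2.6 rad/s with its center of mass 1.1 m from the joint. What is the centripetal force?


F = m * omega^2 * r
= 9 * 2.6^2 * 1.1
= 9 * 6.76 * 1.1
= 66.924 N


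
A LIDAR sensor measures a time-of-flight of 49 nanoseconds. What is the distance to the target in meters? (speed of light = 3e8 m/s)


tof = 49 ns = 4.9e-08 s
dist = c * tof / 2
= 3e8 * 4.9e-08 / 2
= 7.35 m


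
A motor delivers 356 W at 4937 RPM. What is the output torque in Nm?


omega = 4937 * 2*pi/60 = 517.0014 rad/s
tau = P / omega = 356 / 517.0014
= 0.6886 Nm


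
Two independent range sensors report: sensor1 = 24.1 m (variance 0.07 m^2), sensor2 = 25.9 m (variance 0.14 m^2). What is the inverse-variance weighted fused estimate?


w1 = (1/var1) / (1/var1 + 1/var2)
   = 14.2857 / (14.2857 + 7.1429) = 0.6667
w2 = 1 - w1 = 0.3333
fused = w1*s1 + w2*s2 = 16.0667 + 8.6333
= 24.7 m


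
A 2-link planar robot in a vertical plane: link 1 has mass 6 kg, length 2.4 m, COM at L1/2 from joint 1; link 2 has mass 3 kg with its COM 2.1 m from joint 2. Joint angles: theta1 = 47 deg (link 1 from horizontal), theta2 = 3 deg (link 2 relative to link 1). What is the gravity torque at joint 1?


Horizontal distance from joint 1 to link-1 COM:
  x_c1 = (L1/2)*cos(t1) = 1.2 * 0.682 = 0.8184 m
Horizontal distance from joint 1 to link-2 COM:
  x_c2 = L1*cos(t1) + Lc2*cos(t1+t2)
       = 2.4*0.682 + 2.1*0.6428 = 2.9867 m
tau1 = m1*g*x_c1 + m2*g*x_c2
     = 6*9.81*0.8184 + 3*9.81*2.9867
     = 48.1709 + 87.8971
     = 136.068 Nm


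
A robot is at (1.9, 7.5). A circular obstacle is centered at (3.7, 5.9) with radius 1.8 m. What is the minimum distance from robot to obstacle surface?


center_dist = sqrt((1.9-3.7)^2 + (7.5-5.9)^2)
= sqrt(3.24 + 2.56)
= 2.4083
min_dist = center_dist - radius = 2.4083 - 1.8 = 0.6083 m


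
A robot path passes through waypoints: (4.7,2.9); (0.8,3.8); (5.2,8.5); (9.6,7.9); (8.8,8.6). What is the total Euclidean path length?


Segment lengths:
  seg1 = sqrt((-3.9)^2 + (0.9)^2) = 4.0025
  seg2 = sqrt((4.4)^2 + (4.7)^2) = 6.4382
  seg3 = sqrt((4.4)^2 + (-0.6)^2) = 4.4407
  seg4 = sqrt((-0.8)^2 + (0.7)^2) = 1.063
Total = 15.9444


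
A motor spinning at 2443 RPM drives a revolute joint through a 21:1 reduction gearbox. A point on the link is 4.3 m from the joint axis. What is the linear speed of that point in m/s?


omega_motor = 2443 * 2*pi/60 = 255.8304 rad/s
omega_joint = omega_motor / 21 = 12.1824 rad/s
v = omega_joint * r = 12.1824 * 4.3
= 52.3843 m/s


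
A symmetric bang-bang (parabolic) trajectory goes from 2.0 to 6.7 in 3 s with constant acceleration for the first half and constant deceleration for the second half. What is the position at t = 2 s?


Symmetric rest-to-rest: each phase covers (pf-p0)/2 in time T/2. 0.5*a*(T/2)^2 = (pf-p0)/2 => a = 4*(pf-p0)/T^2
a = 4*(6.7-2.0)/3^2 = 2.0889
t = 2 is in the deceleration phase (t > T/2).
p = pf - 0.5*a*(T-t)^2 = 6.7 - 0.5*2.0889*1^2
= 5.6556


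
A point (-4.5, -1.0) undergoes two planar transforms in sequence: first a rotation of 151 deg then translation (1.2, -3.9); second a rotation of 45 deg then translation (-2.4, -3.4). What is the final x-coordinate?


After transform 1:
x1 = cos(151)*-4.5 - sin(151)*-1.0 + 1.2 = 5.6206
y1 = sin(151)*-4.5 + cos(151)*-1.0 + -3.9 = -5.207
After transform 2:
x2 = cos(45)*5.6206 - sin(45)*-5.207 + -2.4
= 5.2563


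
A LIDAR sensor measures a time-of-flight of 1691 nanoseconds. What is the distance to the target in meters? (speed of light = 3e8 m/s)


tof = 1691 ns = 1.691e-06 s
dist = c * tof / 2
= 3e8 * 1.691e-06 / 2
= 253.65 m


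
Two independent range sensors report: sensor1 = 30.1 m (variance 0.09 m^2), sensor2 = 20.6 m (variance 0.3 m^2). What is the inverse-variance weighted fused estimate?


w1 = (1/var1) / (1/var1 + 1/var2)
   = 11.1111 / (11.1111 + 3.3333) = 0.7692
w2 = 1 - w1 = 0.2308
fused = w1*s1 + w2*s2 = 23.1538 + 4.7538
= 27.9077 m


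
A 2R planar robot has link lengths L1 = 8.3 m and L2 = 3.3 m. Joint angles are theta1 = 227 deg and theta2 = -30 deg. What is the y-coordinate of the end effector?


Convert angles to radians: theta1 = 3.9619, theta2 = -0.5236
y = L1*sin(theta1) + L2*sin(theta1+theta2)
y = -6.0702 + -0.9648
y = -7.0351


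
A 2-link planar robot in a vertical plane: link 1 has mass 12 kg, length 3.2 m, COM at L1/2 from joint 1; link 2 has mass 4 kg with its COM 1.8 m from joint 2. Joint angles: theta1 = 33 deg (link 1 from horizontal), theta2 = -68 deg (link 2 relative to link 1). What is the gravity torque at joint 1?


Horizontal distance from joint 1 to link-1 COM:
  x_c1 = (L1/2)*cos(t1) = 1.6 * 0.8387 = 1.3419 m
Horizontal distance from joint 1 to link-2 COM:
  x_c2 = L1*cos(t1) + Lc2*cos(t1+t2)
       = 3.2*0.8387 + 1.8*0.8192 = 4.1582 m
tau1 = m1*g*x_c1 + m2*g*x_c2
     = 12*9.81*1.3419 + 4*9.81*4.1582
     = 157.9653 + 163.1685
     = 321.1338 Nm


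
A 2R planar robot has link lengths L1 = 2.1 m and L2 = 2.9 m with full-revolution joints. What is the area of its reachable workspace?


r_max = L1 + L2 = 5.0 m
r_min = |L1 - L2| = 0.8 m
Area = pi*(r_max^2 - r_min^2)
= pi*(25.0 - 0.64)
= pi * 24.36
= 76.5292 m^2


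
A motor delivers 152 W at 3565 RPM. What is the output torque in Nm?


omega = 3565 * 2*pi/60 = 373.3259 rad/s
tau = P / omega = 152 / 373.3259
= 0.4072 Nm


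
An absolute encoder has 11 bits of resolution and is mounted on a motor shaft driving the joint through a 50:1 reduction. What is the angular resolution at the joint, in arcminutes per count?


counts = 2^11 = 2048
effective counts at joint = 2048 * 50 = 102400
resolution = 360*60 / 102400
= 0.2109 arcmin/count


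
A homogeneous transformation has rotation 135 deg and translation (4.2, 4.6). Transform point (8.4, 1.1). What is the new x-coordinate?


x' = cos(theta)*px - sin(theta)*py + tx
= -0.7071*8.4 - 0.7071*1.1 + 4.2
= -2.5175


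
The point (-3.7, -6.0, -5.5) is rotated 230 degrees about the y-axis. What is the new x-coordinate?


Rotation about y-axis: x' = x*cos(theta) + z*sin(theta)
= -3.7 * -0.6428 + -5.5 * -0.766
= 6.5916


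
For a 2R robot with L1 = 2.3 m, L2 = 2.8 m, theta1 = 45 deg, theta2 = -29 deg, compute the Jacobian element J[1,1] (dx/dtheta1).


J[1,1] = -L1*sin(t1) - L2*sin(t1+t2)
= -2.3*sin(45) - 2.8*sin(16)
= -2.3981


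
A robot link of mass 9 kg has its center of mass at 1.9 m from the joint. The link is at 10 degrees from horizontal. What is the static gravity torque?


tau = m*g*L*cos(angle)
= 9 * 9.81 * 1.9 * cos(10 deg)
= 9 * 9.81 * 1.9 * 0.9848
= 165.2025 Nm


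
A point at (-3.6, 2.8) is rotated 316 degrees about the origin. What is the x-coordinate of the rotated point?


x' = x*cos(theta) - y*sin(theta)
cos(316 deg) = 0.7193, sin(316 deg) = -0.6947
x' = -3.6 * 0.7193 - 2.8 * -0.6947
= -2.5896 - -1.945
= -0.6446


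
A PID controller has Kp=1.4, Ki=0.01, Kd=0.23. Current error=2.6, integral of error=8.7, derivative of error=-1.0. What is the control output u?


u = Kp*e + Ki*int(e) + Kd*de/dt
= 1.4*2.6 + 0.01*8.7 + 0.23*(-1.0)
= 3.64 + 0.087 + -0.23
= 3.497


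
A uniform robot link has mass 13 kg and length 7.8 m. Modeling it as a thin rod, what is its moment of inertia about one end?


I = (1/3) * m * L^2
= (1/3) * 13 * 7.8^2
= 0.333333 * 13 * 60.84
= 263.64 kg*m^2


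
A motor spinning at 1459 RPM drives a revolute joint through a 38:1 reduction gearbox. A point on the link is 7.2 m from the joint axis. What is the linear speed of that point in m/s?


omega_motor = 1459 * 2*pi/60 = 152.7861 rad/s
omega_joint = omega_motor / 38 = 4.0207 rad/s
v = omega_joint * r = 4.0207 * 7.2
= 28.9489 m/s


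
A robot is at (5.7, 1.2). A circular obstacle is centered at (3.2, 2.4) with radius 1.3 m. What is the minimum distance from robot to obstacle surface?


center_dist = sqrt((5.7-3.2)^2 + (1.2-2.4)^2)
= sqrt(6.25 + 1.44)
= 2.7731
min_dist = center_dist - radius = 2.7731 - 1.3 = 1.4731 m


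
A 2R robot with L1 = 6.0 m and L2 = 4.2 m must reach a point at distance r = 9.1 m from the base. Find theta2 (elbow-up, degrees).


cos(theta2) = (r^2 - L1^2 - L2^2) / (2*L1*L2)
cos(theta2) = (82.81 - 36.0 - 17.64) / 50.4
cos(theta2) = 0.57877
theta2 = 54.6359 degrees


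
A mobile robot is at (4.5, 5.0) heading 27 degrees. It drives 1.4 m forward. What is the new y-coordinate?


y_new = y0 + d*sin(theta)
= 5.0 + 1.4*sin(27)
= 5.0 + 0.6356
= 5.6356


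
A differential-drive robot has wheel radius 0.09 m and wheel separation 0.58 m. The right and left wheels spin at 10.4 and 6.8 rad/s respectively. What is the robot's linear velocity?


vR = r*wR = 0.09*10.4 = 0.936 m/s
vL = r*wL = 0.09*6.8 = 0.612 m/s
v = (vR+vL)/2 = 0.774 m/s
omega = (vR-vL)/L = 0.5586 rad/s
linear velocity = 0.774 m/s


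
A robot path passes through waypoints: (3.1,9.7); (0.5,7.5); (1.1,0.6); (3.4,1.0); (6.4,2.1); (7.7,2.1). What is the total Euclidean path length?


Segment lengths:
  seg1 = sqrt((-2.6)^2 + (-2.2)^2) = 3.4059
  seg2 = sqrt((0.6)^2 + (-6.9)^2) = 6.926
  seg3 = sqrt((2.3)^2 + (0.4)^2) = 2.3345
  seg4 = sqrt((3.0)^2 + (1.1)^2) = 3.1953
  seg5 = sqrt((1.3)^2 + (0.0)^2) = 1.3
Total = 17.1617


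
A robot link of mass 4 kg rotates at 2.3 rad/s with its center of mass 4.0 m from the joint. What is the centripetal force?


F = m * omega^2 * r
= 4 * 2.3^2 * 4.0
= 4 * 5.29 * 4.0
= 84.64 N


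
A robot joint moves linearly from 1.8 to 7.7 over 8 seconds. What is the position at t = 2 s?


s = t/T = 2/8 = 0.25
p(t) = p0 + (pf-p0)*s
= 1.8 + (7.7 - 1.8) * 0.25
= 3.275


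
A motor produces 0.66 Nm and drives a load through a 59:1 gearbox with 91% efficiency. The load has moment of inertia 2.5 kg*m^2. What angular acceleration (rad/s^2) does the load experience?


tau_out = tau_motor * N * eta
= 0.66 * 59 * 0.91 = 35.4354 Nm
alpha = tau_out / I = 35.4354 / 2.5
= 14.1742 rad/s^2


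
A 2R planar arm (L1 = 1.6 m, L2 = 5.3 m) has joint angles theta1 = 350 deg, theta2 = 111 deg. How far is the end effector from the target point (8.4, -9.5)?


End effector via forward kinematics:
x = L1*cos(t1) + L2*cos(t1+t2) = 0.5644
y = L1*sin(t1) + L2*sin(t1+t2) = 4.9248
Distance to target:
d = sqrt((8.4 - 0.5644)^2 + (-9.5 - 4.9248)^2)
= sqrt(61.3966 + 208.0745)
= 16.4156 m


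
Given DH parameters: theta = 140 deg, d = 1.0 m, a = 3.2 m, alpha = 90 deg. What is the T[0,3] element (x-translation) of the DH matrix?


T[0,3] = a * cos(theta)
= 3.2 * cos(140 deg)
= 3.2 * -0.766
= -2.4513


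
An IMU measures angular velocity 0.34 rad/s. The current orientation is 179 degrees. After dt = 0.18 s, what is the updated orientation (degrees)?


delta_theta = w * dt = 0.34 * 0.18 = 0.0612 rad
= 3.5065 deg
theta_new = 179 + 3.5065 = 182.5065 deg


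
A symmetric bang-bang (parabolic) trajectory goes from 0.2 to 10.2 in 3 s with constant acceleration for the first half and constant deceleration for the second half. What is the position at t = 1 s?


Symmetric rest-to-rest: each phase covers (pf-p0)/2 in time T/2. 0.5*a*(T/2)^2 = (pf-p0)/2 => a = 4*(pf-p0)/T^2
a = 4*(10.2-0.2)/3^2 = 4.4444
t = 1 is in the acceleration phase (t <= T/2).
p = p0 + 0.5*a*t^2 = 0.2 + 0.5*4.4444*1^2
= 2.4222


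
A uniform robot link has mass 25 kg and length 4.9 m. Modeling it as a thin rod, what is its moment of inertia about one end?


I = (1/3) * m * L^2
= (1/3) * 25 * 4.9^2
= 0.333333 * 25 * 24.01
= 200.0833 kg*m^2


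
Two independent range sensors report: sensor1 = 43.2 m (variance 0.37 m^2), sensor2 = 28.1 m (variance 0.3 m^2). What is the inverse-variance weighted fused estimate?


w1 = (1/var1) / (1/var1 + 1/var2)
   = 2.7027 / (2.7027 + 3.3333) = 0.4478
w2 = 1 - w1 = 0.5522
fused = w1*s1 + w2*s2 = 19.3433 + 15.5179
= 34.8612 m


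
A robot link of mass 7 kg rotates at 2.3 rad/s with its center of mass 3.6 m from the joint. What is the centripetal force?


F = m * omega^2 * r
= 7 * 2.3^2 * 3.6
= 7 * 5.29 * 3.6
= 133.308 N


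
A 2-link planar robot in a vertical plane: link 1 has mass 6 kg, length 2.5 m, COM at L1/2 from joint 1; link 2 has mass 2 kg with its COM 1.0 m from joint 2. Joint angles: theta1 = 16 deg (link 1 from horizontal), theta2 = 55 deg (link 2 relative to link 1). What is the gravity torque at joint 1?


Horizontal distance from joint 1 to link-1 COM:
  x_c1 = (L1/2)*cos(t1) = 1.25 * 0.9613 = 1.2016 m
Horizontal distance from joint 1 to link-2 COM:
  x_c2 = L1*cos(t1) + Lc2*cos(t1+t2)
       = 2.5*0.9613 + 1.0*0.3256 = 2.7287 m
tau1 = m1*g*x_c1 + m2*g*x_c2
     = 6*9.81*1.2016 + 2*9.81*2.7287
     = 70.7248 + 53.5375
     = 124.2624 Nm


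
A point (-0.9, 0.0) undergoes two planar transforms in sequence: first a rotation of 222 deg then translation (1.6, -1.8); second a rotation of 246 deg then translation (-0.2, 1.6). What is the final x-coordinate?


After transform 1:
x1 = cos(222)*-0.9 - sin(222)*0.0 + 1.6 = 2.2688
y1 = sin(222)*-0.9 + cos(222)*0.0 + -1.8 = -1.1978
After transform 2:
x2 = cos(246)*2.2688 - sin(246)*-1.1978 + -0.2
= -2.217


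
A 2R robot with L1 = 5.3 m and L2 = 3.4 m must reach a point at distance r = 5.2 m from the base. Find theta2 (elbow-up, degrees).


cos(theta2) = (r^2 - L1^2 - L2^2) / (2*L1*L2)
cos(theta2) = (27.04 - 28.09 - 11.56) / 36.04
cos(theta2) = -0.349889
theta2 = 110.4805 degrees


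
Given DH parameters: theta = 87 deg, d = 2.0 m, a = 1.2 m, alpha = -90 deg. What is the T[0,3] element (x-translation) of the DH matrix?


T[0,3] = a * cos(theta)
= 1.2 * cos(87 deg)
= 1.2 * 0.0523
= 0.0628


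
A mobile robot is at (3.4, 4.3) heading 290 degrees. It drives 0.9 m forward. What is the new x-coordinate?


x_new = x0 + d*cos(theta)
= 3.4 + 0.9*cos(290)
= 3.4 + 0.3078
= 3.7078


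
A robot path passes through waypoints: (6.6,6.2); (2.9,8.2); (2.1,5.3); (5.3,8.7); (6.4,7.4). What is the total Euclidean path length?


Segment lengths:
  seg1 = sqrt((-3.7)^2 + (2.0)^2) = 4.2059
  seg2 = sqrt((-0.8)^2 + (-2.9)^2) = 3.0083
  seg3 = sqrt((3.2)^2 + (3.4)^2) = 4.669
  seg4 = sqrt((1.1)^2 + (-1.3)^2) = 1.7029
Total = 13.5863


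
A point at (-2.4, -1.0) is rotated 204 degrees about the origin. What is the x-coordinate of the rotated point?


x' = x*cos(theta) - y*sin(theta)
cos(204 deg) = -0.9135, sin(204 deg) = -0.4067
x' = -2.4 * -0.9135 - -1.0 * -0.4067
= 2.1925 - 0.4067
= 1.7858


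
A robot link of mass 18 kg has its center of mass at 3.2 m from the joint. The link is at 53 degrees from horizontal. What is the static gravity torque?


tau = m*g*L*cos(angle)
= 18 * 9.81 * 3.2 * cos(53 deg)
= 18 * 9.81 * 3.2 * 0.6018
= 340.0592 Nm


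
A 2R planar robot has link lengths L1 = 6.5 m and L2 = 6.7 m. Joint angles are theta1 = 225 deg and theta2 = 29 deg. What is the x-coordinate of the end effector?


Convert angles to radians: theta1 = 3.927, theta2 = 0.5061
x = L1*cos(theta1) + L2*cos(theta1+theta2)
x = -4.5962 + -1.8468
x = -6.443


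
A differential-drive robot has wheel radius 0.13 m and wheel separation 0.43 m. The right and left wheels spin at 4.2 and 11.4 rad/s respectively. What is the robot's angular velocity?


vR = r*wR = 0.13*4.2 = 0.546 m/s
vL = r*wL = 0.13*11.4 = 1.482 m/s
v = (vR+vL)/2 = 1.014 m/s
omega = (vR-vL)/L = -2.1767 rad/s
angular velocity = -2.1767 rad/s


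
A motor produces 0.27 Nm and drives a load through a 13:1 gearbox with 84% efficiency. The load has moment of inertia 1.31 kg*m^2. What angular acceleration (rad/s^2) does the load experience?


tau_out = tau_motor * N * eta
= 0.27 * 13 * 0.84 = 2.9484 Nm
alpha = tau_out / I = 2.9484 / 1.31
= 2.2507 rad/s^2


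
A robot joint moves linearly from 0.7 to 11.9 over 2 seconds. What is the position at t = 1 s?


s = t/T = 1/2 = 0.5
p(t) = p0 + (pf-p0)*s
= 0.7 + (11.9 - 0.7) * 0.5
= 6.3


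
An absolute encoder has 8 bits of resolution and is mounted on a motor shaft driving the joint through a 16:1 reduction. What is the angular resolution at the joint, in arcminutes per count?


counts = 2^8 = 256
effective counts at joint = 256 * 16 = 4096
resolution = 360*60 / 4096
= 5.2734 arcmin/count


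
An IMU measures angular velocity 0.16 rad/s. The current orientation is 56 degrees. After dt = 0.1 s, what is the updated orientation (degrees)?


delta_theta = w * dt = 0.16 * 0.1 = 0.016 rad
= 0.9167 deg
theta_new = 56 + 0.9167 = 56.9167 deg


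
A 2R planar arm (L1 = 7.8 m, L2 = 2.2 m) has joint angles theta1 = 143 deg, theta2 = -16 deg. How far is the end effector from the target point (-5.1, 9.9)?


End effector via forward kinematics:
x = L1*cos(t1) + L2*cos(t1+t2) = -7.5534
y = L1*sin(t1) + L2*sin(t1+t2) = 6.4512
Distance to target:
d = sqrt((-5.1 - -7.5534)^2 + (9.9 - 6.4512)^2)
= sqrt(6.0189 + 11.8945)
= 4.2324 m


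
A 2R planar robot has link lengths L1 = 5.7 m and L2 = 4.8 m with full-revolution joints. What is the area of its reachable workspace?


r_max = L1 + L2 = 10.5 m
r_min = |L1 - L2| = 0.9 m
Area = pi*(r_max^2 - r_min^2)
= pi*(110.25 - 0.81)
= pi * 109.44
= 343.8159 m^2


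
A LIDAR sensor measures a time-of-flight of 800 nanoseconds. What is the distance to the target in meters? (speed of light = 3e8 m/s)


tof = 800 ns = 8e-07 s
dist = c * tof / 2
= 3e8 * 8e-07 / 2
= 120.0 m


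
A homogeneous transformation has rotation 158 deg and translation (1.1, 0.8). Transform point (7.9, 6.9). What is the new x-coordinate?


x' = cos(theta)*px - sin(theta)*py + tx
= -0.9272*7.9 - 0.3746*6.9 + 1.1
= -8.8095


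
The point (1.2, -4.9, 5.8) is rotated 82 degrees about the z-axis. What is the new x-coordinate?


Rotation about z-axis: x' = x*cos(theta) - y*sin(theta)
= 1.2 * 0.1392 - -4.9 * 0.9903
= 5.0193


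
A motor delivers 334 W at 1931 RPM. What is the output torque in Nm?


omega = 1931 * 2*pi/60 = 202.2138 rad/s
tau = P / omega = 334 / 202.2138
= 1.6517 Nm


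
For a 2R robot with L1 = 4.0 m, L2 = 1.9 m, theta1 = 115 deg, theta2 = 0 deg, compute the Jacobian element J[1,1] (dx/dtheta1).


J[1,1] = -L1*sin(t1) - L2*sin(t1+t2)
= -4.0*sin(115) - 1.9*sin(115)
= -5.3472


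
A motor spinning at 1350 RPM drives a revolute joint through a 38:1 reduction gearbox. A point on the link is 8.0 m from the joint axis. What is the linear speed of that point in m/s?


omega_motor = 1350 * 2*pi/60 = 141.3717 rad/s
omega_joint = omega_motor / 38 = 3.7203 rad/s
v = omega_joint * r = 3.7203 * 8.0
= 29.7625 m/s


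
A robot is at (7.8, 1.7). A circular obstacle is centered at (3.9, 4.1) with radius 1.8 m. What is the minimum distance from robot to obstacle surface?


center_dist = sqrt((7.8-3.9)^2 + (1.7-4.1)^2)
= sqrt(15.21 + 5.76)
= 4.5793
min_dist = center_dist - radius = 4.5793 - 1.8 = 2.7793 m


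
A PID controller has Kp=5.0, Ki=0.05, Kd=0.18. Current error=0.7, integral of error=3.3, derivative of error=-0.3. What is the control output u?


u = Kp*e + Ki*int(e) + Kd*de/dt
= 5.0*0.7 + 0.05*3.3 + 0.18*(-0.3)
= 3.5 + 0.165 + -0.054
= 3.611


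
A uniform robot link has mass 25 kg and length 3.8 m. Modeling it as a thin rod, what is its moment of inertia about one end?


I = (1/3) * m * L^2
= (1/3) * 25 * 3.8^2
= 0.333333 * 25 * 14.44
= 120.3333 kg*m^2


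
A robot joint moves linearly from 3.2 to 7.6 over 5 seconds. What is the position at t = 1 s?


s = t/T = 1/5 = 0.2
p(t) = p0 + (pf-p0)*s
= 3.2 + (7.6 - 3.2) * 0.2
= 4.08


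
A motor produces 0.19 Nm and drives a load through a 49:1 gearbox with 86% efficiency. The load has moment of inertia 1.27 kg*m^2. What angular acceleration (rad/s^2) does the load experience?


tau_out = tau_motor * N * eta
= 0.19 * 49 * 0.86 = 8.0066 Nm
alpha = tau_out / I = 8.0066 / 1.27
= 6.3044 rad/s^2


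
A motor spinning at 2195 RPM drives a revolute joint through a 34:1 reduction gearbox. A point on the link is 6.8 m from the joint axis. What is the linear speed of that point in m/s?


omega_motor = 2195 * 2*pi/60 = 229.8599 rad/s
omega_joint = omega_motor / 34 = 6.7606 rad/s
v = omega_joint * r = 6.7606 * 6.8
= 45.972 m/s


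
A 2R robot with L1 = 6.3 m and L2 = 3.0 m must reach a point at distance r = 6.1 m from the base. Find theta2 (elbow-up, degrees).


cos(theta2) = (r^2 - L1^2 - L2^2) / (2*L1*L2)
cos(theta2) = (37.21 - 39.69 - 9.0) / 37.8
cos(theta2) = -0.303704
theta2 = 107.6802 degrees


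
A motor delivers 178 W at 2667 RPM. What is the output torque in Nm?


omega = 2667 * 2*pi/60 = 279.2876 rad/s
tau = P / omega = 178 / 279.2876
= 0.6373 Nm


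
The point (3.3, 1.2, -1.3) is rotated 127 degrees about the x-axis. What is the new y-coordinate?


Rotation about x-axis: y' = y*cos(theta) - z*sin(theta)
= 1.2 * -0.6018 - -1.3 * 0.7986
= 0.316


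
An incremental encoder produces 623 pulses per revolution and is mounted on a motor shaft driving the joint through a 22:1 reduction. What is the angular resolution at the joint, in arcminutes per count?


counts per rev = 623
effective counts at joint = 623 * 22 = 13706
resolution = 360*60 / 13706
= 1.576 arcmin/count


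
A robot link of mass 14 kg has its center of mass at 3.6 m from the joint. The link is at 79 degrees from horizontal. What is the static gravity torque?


tau = m*g*L*cos(angle)
= 14 * 9.81 * 3.6 * cos(79 deg)
= 14 * 9.81 * 3.6 * 0.1908
= 94.3405 Nm


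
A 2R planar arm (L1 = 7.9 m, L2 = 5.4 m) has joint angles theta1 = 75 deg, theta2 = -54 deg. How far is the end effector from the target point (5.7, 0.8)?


End effector via forward kinematics:
x = L1*cos(t1) + L2*cos(t1+t2) = 7.086
y = L1*sin(t1) + L2*sin(t1+t2) = 9.566
Distance to target:
d = sqrt((5.7 - 7.086)^2 + (0.8 - 9.566)^2)
= sqrt(1.921 + 76.8428)
= 8.8749 m


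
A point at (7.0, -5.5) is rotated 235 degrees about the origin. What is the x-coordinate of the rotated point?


x' = x*cos(theta) - y*sin(theta)
cos(235 deg) = -0.5736, sin(235 deg) = -0.8192
x' = 7.0 * -0.5736 - -5.5 * -0.8192
= -4.015 - 4.5053
= -8.5204


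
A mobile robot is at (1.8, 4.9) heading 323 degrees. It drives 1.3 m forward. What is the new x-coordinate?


x_new = x0 + d*cos(theta)
= 1.8 + 1.3*cos(323)
= 1.8 + 1.0382
= 2.8382


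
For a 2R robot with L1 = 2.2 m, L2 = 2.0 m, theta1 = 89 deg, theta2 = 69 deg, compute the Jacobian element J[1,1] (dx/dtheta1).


J[1,1] = -L1*sin(t1) - L2*sin(t1+t2)
= -2.2*sin(89) - 2.0*sin(158)
= -2.9489


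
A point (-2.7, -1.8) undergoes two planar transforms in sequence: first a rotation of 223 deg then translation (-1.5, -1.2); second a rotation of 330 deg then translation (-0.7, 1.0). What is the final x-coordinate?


After transform 1:
x1 = cos(223)*-2.7 - sin(223)*-1.8 + -1.5 = -0.7529
y1 = sin(223)*-2.7 + cos(223)*-1.8 + -1.2 = 1.9578
After transform 2:
x2 = cos(330)*-0.7529 - sin(330)*1.9578 + -0.7
= -0.3732


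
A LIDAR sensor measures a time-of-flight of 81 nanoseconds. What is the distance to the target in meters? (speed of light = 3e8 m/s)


tof = 81 ns = 8.1e-08 s
dist = c * tof / 2
= 3e8 * 8.1e-08 / 2
= 12.15 m


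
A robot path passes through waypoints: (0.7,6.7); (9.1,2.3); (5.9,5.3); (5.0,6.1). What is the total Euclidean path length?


Segment lengths:
  seg1 = sqrt((8.4)^2 + (-4.4)^2) = 9.4826
  seg2 = sqrt((-3.2)^2 + (3.0)^2) = 4.3863
  seg3 = sqrt((-0.9)^2 + (0.8)^2) = 1.2042
Total = 15.0731


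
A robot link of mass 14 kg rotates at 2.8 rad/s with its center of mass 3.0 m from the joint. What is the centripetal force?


F = m * omega^2 * r
= 14 * 2.8^2 * 3.0
= 14 * 7.84 * 3.0
= 329.28 N


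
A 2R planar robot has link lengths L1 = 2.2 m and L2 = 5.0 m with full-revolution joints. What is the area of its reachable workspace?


r_max = L1 + L2 = 7.2 m
r_min = |L1 - L2| = 2.8 m
Area = pi*(r_max^2 - r_min^2)
= pi*(51.84 - 7.84)
= pi * 44.0
= 138.2301 m^2


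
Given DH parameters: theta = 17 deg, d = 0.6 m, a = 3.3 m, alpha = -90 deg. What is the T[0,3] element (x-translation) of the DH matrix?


T[0,3] = a * cos(theta)
= 3.3 * cos(17 deg)
= 3.3 * 0.9563
= 3.1558


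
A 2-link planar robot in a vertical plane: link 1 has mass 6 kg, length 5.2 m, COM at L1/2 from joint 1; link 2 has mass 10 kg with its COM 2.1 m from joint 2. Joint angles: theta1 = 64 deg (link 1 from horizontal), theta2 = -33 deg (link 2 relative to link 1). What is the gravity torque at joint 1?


Horizontal distance from joint 1 to link-1 COM:
  x_c1 = (L1/2)*cos(t1) = 2.6 * 0.4384 = 1.1398 m
Horizontal distance from joint 1 to link-2 COM:
  x_c2 = L1*cos(t1) + Lc2*cos(t1+t2)
       = 5.2*0.4384 + 2.1*0.8572 = 4.0796 m
tau1 = m1*g*x_c1 + m2*g*x_c2
     = 6*9.81*1.1398 + 10*9.81*4.0796
     = 67.0866 + 400.2069
     = 467.2935 Nm


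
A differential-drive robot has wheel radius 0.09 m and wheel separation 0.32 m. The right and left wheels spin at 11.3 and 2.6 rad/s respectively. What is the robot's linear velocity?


vR = r*wR = 0.09*11.3 = 1.017 m/s
vL = r*wL = 0.09*2.6 = 0.234 m/s
v = (vR+vL)/2 = 0.6255 m/s
omega = (vR-vL)/L = 2.4469 rad/s
linear velocity = 0.6255 m/s


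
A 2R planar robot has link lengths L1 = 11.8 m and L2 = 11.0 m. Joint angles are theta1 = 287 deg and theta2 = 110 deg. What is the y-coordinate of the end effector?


Convert angles to radians: theta1 = 5.0091, theta2 = 1.9199
y = L1*sin(theta1) + L2*sin(theta1+theta2)
y = -11.2844 + 6.62
y = -4.6644


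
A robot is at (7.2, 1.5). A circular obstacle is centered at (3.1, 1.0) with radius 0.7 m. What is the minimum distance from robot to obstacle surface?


center_dist = sqrt((7.2-3.1)^2 + (1.5-1.0)^2)
= sqrt(16.81 + 0.25)
= 4.1304
min_dist = center_dist - radius = 4.1304 - 0.7 = 3.4304 m


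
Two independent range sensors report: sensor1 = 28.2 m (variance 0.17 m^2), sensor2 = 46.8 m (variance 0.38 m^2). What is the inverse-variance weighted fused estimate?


w1 = (1/var1) / (1/var1 + 1/var2)
   = 5.8824 / (5.8824 + 2.6316) = 0.6909
w2 = 1 - w1 = 0.3091
fused = w1*s1 + w2*s2 = 19.4836 + 14.4655
= 33.9491 m


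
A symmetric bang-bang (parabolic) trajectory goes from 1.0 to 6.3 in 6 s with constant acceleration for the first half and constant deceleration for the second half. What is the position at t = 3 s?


Symmetric rest-to-rest: each phase covers (pf-p0)/2 in time T/2. 0.5*a*(T/2)^2 = (pf-p0)/2 => a = 4*(pf-p0)/T^2
a = 4*(6.3-1.0)/6^2 = 0.5889
t = 3 is in the acceleration phase (t <= T/2).
p = p0 + 0.5*a*t^2 = 1.0 + 0.5*0.5889*3^2
= 3.65


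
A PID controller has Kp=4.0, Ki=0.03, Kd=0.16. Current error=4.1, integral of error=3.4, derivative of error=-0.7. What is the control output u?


u = Kp*e + Ki*int(e) + Kd*de/dt
= 4.0*4.1 + 0.03*3.4 + 0.16*(-0.7)
= 16.4 + 0.102 + -0.112
= 16.39


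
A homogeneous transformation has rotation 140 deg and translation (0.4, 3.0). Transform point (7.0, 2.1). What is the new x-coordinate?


x' = cos(theta)*px - sin(theta)*py + tx
= -0.766*7.0 - 0.6428*2.1 + 0.4
= -6.3122


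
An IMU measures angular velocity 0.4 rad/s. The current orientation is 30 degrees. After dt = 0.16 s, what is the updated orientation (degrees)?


delta_theta = w * dt = 0.4 * 0.16 = 0.064 rad
= 3.6669 deg
theta_new = 30 + 3.6669 = 33.6669 deg


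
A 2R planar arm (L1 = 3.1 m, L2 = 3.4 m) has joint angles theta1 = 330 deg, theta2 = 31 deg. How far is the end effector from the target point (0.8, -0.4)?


End effector via forward kinematics:
x = L1*cos(t1) + L2*cos(t1+t2) = 6.0842
y = L1*sin(t1) + L2*sin(t1+t2) = -1.4907
Distance to target:
d = sqrt((0.8 - 6.0842)^2 + (-0.4 - -1.4907)^2)
= sqrt(27.9224 + 1.1895)
= 5.3955 m


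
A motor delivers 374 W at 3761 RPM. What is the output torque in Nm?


omega = 3761 * 2*pi/60 = 393.851 rad/s
tau = P / omega = 374 / 393.851
= 0.9496 Nm


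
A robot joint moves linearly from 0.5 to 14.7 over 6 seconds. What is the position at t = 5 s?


s = t/T = 5/6 = 0.8333
p(t) = p0 + (pf-p0)*s
= 0.5 + (14.7 - 0.5) * 0.8333
= 12.3333


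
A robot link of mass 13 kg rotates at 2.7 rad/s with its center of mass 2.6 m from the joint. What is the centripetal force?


F = m * omega^2 * r
= 13 * 2.7^2 * 2.6
= 13 * 7.29 * 2.6
= 246.402 N


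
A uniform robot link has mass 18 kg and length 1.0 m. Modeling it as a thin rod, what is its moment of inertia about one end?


I = (1/3) * m * L^2
= (1/3) * 18 * 1.0^2
= 0.333333 * 18 * 1.0
= 6.0 kg*m^2


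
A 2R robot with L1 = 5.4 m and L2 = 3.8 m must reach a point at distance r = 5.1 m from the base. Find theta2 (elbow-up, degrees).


cos(theta2) = (r^2 - L1^2 - L2^2) / (2*L1*L2)
cos(theta2) = (26.01 - 29.16 - 14.44) / 41.04
cos(theta2) = -0.428606
theta2 = 115.3791 degrees


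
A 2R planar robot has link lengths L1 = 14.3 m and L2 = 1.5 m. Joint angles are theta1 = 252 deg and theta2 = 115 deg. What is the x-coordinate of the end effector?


Convert angles to radians: theta1 = 4.3982, theta2 = 2.0071
x = L1*cos(theta1) + L2*cos(theta1+theta2)
x = -4.4189 + 1.4888
x = -2.9301


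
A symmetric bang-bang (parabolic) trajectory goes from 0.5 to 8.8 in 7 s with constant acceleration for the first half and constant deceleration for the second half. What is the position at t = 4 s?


Symmetric rest-to-rest: each phase covers (pf-p0)/2 in time T/2. 0.5*a*(T/2)^2 = (pf-p0)/2 => a = 4*(pf-p0)/T^2
a = 4*(8.8-0.5)/7^2 = 0.6776
t = 4 is in the deceleration phase (t > T/2).
p = pf - 0.5*a*(T-t)^2 = 8.8 - 0.5*0.6776*3^2
= 5.751


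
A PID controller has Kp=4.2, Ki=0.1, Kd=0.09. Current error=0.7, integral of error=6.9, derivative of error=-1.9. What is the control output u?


u = Kp*e + Ki*int(e) + Kd*de/dt
= 4.2*0.7 + 0.1*6.9 + 0.09*(-1.9)
= 2.94 + 0.69 + -0.171
= 3.459


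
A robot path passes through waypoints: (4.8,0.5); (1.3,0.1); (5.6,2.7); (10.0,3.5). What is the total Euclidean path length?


Segment lengths:
  seg1 = sqrt((-3.5)^2 + (-0.4)^2) = 3.5228
  seg2 = sqrt((4.3)^2 + (2.6)^2) = 5.0249
  seg3 = sqrt((4.4)^2 + (0.8)^2) = 4.4721
Total = 13.0199


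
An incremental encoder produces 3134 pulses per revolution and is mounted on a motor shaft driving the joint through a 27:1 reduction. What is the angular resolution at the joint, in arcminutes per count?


counts per rev = 3134
effective counts at joint = 3134 * 27 = 84618
resolution = 360*60 / 84618
= 0.2553 arcmin/count


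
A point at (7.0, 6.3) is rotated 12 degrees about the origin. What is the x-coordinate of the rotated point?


x' = x*cos(theta) - y*sin(theta)
cos(12 deg) = 0.9781, sin(12 deg) = 0.2079
x' = 7.0 * 0.9781 - 6.3 * 0.2079
= 6.847 - 1.3098
= 5.5372


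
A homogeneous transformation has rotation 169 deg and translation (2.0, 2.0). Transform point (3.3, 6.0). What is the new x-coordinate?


x' = cos(theta)*px - sin(theta)*py + tx
= -0.9816*3.3 - 0.1908*6.0 + 2.0
= -2.3842


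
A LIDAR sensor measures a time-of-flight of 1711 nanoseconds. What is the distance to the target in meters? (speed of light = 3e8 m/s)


tof = 1711 ns = 1.711e-06 s
dist = c * tof / 2
= 3e8 * 1.711e-06 / 2
= 256.65 m


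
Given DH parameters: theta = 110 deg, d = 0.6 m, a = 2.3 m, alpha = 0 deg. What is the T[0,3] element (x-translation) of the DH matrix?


T[0,3] = a * cos(theta)
= 2.3 * cos(110 deg)
= 2.3 * -0.342
= -0.7866


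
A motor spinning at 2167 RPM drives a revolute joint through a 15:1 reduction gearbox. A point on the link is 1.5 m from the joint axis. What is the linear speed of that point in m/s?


omega_motor = 2167 * 2*pi/60 = 226.9277 rad/s
omega_joint = omega_motor / 15 = 15.1285 rad/s
v = omega_joint * r = 15.1285 * 1.5
= 22.6928 m/s


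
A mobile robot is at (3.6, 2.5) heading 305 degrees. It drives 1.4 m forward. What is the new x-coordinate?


x_new = x0 + d*cos(theta)
= 3.6 + 1.4*cos(305)
= 3.6 + 0.803
= 4.403


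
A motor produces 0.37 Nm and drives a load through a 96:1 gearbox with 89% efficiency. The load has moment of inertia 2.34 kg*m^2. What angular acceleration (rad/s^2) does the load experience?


tau_out = tau_motor * N * eta
= 0.37 * 96 * 0.89 = 31.6128 Nm
alpha = tau_out / I = 31.6128 / 2.34
= 13.5097 rad/s^2


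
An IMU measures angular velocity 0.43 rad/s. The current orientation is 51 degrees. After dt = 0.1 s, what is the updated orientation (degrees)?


delta_theta = w * dt = 0.43 * 0.1 = 0.043 rad
= 2.4637 deg
theta_new = 51 + 2.4637 = 53.4637 deg
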